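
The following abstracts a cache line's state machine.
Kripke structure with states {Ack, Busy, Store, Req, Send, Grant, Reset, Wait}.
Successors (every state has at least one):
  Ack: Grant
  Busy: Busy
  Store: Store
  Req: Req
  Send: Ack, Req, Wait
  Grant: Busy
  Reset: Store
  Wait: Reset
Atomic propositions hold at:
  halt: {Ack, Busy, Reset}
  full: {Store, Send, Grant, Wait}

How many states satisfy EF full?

6

EF full: least fixpoint, start Z0 = {Store, Send, Grant, Wait}, add states with some successor in Z. Z1 = {Ack, Store, Send, Grant, Reset, Wait}; fixed.
Sat(EF full) = {Ack, Store, Send, Grant, Reset, Wait}
|Sat(EF full)| = |{Ack, Store, Send, Grant, Reset, Wait}| = 6.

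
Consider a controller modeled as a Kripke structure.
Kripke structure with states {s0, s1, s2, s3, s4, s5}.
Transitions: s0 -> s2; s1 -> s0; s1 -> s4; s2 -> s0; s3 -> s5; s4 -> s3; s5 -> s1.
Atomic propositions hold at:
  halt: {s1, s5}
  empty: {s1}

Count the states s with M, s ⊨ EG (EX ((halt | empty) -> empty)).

Sat(halt | empty) = {s1, s5}
Sat((halt | empty) -> empty) = {s0, s1, s2, s3, s4}
Sat(EX ((halt | empty) -> empty)) = {s : some successor in {s0, s1, s2, s3, s4}} = {s0, s1, s2, s4, s5}
EG (EX ((halt | empty) -> empty)): greatest fixpoint, start Z0 = {s0, s1, s2, s4, s5}, keep only states in Sat with some successor in Z. Z1 = {s0, s1, s2, s5}; fixed.
Sat(EG (EX ((halt | empty) -> empty))) = {s0, s1, s2, s5}
|Sat(EG (EX ((halt | empty) -> empty)))| = |{s0, s1, s2, s5}| = 4.

4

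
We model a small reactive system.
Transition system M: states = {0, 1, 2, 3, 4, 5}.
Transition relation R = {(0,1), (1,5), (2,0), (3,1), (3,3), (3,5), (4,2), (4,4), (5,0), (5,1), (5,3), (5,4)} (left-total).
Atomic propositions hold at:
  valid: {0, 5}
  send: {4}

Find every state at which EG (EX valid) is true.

{1, 3, 5}

Sat(EX valid) = {s : some successor in {0, 5}} = {1, 2, 3, 5}
EG (EX valid): greatest fixpoint, start Z0 = {1, 2, 3, 5}, keep only states in Sat with some successor in Z. Z1 = {1, 3, 5}; fixed.
Sat(EG (EX valid)) = {1, 3, 5}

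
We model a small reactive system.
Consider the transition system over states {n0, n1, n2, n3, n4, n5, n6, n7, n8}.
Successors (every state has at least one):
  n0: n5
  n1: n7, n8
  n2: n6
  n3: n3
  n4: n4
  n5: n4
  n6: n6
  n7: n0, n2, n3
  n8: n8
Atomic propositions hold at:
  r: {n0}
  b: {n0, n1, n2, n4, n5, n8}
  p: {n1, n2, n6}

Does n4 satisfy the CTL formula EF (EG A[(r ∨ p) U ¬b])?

Sat(r ∨ p) = {n0, n1, n2, n6}
Sat(¬b) = {n3, n6, n7}
A[(r ∨ p) U ¬b]: least fixpoint, start Z0 = Sat(¬b) = {n3, n6, n7}, add states in Sat(r ∨ p) with every successor in Z. Z1 = {n2, n3, n6, n7}; fixed.
Sat(A[(r ∨ p) U ¬b]) = {n2, n3, n6, n7}
EG A[(r ∨ p) U ¬b]: greatest fixpoint, start Z0 = {n2, n3, n6, n7}, keep only states in Sat with some successor in Z. Already a fixed point.
Sat(EG A[(r ∨ p) U ¬b]) = {n2, n3, n6, n7}
EF (EG A[(r ∨ p) U ¬b]): least fixpoint, start Z0 = {n2, n3, n6, n7}, add states with some successor in Z. Z1 = {n1, n2, n3, n6, n7}; fixed.
Sat(EF (EG A[(r ∨ p) U ¬b])) = {n1, n2, n3, n6, n7}
n4 ∉ Sat(EF (EG A[(r ∨ p) U ¬b])) = {n1, n2, n3, n6, n7}, so the formula does not hold at n4.

No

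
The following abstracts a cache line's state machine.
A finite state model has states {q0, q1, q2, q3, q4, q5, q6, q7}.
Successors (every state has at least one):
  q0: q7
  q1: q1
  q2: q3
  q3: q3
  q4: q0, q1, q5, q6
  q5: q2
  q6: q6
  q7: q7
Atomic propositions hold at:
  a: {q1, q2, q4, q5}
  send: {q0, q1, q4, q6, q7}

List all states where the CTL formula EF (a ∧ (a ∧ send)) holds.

Sat(a ∧ send) = {q1, q4}
Sat(a ∧ (a ∧ send)) = {q1, q4}
EF (a ∧ (a ∧ send)): least fixpoint, start Z0 = {q1, q4}, add states with some successor in Z. Already a fixed point.
Sat(EF (a ∧ (a ∧ send))) = {q1, q4}

{q1, q4}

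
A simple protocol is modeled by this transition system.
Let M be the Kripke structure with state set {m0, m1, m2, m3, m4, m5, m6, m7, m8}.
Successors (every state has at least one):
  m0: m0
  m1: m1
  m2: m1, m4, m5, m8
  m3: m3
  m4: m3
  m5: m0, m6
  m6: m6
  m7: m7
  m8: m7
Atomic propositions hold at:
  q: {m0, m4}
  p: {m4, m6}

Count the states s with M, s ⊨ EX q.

3

Sat(EX q) = {s : some successor in {m0, m4}} = {m0, m2, m5}
|Sat(EX q)| = |{m0, m2, m5}| = 3.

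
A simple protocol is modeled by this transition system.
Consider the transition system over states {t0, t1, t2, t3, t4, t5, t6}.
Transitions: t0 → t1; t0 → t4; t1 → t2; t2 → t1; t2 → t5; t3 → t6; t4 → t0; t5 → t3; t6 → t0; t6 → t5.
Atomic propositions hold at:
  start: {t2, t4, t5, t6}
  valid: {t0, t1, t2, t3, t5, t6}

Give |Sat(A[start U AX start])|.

4

Sat(AX start) = {s : every successor in {t2, t4, t5, t6}} = {t1, t3}
A[start U AX start]: least fixpoint, start Z0 = Sat(AX start) = {t1, t3}, add states in Sat(start) with every successor in Z. Z1 = {t1, t3, t5}; Z2 = {t1, t2, t3, t5}; fixed.
Sat(A[start U AX start]) = {t1, t2, t3, t5}
|Sat(A[start U AX start])| = |{t1, t2, t3, t5}| = 4.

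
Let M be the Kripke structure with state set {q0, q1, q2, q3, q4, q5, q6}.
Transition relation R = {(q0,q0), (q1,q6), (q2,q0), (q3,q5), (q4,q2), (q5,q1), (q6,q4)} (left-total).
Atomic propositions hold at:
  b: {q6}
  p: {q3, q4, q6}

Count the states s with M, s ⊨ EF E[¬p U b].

Sat(¬p) = {q0, q1, q2, q5}
E[¬p U b]: least fixpoint, start Z0 = Sat(b) = {q6}, add states in Sat(¬p) with some successor in Z. Z1 = {q1, q6}; Z2 = {q1, q5, q6}; fixed.
Sat(E[¬p U b]) = {q1, q5, q6}
EF E[¬p U b]: least fixpoint, start Z0 = {q1, q5, q6}, add states with some successor in Z. Z1 = {q1, q3, q5, q6}; fixed.
Sat(EF E[¬p U b]) = {q1, q3, q5, q6}
|Sat(EF E[¬p U b])| = |{q1, q3, q5, q6}| = 4.

4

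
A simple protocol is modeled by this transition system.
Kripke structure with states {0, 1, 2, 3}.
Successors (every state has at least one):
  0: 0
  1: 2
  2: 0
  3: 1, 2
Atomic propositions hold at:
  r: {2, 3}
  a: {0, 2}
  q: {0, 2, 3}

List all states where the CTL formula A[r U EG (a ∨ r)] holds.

{0, 2, 3}

Sat(a ∨ r) = {0, 2, 3}
EG (a ∨ r): greatest fixpoint, start Z0 = {0, 2, 3}, keep only states in Sat with some successor in Z. Already a fixed point.
Sat(EG (a ∨ r)) = {0, 2, 3}
A[r U EG (a ∨ r)]: least fixpoint, start Z0 = Sat(EG (a ∨ r)) = {0, 2, 3}, add states in Sat(r) with every successor in Z. Already a fixed point.
Sat(A[r U EG (a ∨ r)]) = {0, 2, 3}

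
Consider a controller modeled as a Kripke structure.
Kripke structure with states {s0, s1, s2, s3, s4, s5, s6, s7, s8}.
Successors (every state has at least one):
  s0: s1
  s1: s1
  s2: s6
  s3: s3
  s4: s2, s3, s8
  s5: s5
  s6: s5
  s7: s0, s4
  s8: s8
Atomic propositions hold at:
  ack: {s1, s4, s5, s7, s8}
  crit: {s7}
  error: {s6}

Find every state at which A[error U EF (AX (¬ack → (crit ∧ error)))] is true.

Sat(¬ack) = {s0, s2, s3, s6}
Sat(crit ∧ error) = ∅
Sat(¬ack → (crit ∧ error)) = {s1, s4, s5, s7, s8}
Sat(AX (¬ack → (crit ∧ error))) = {s : every successor in {s1, s4, s5, s7, s8}} = {s0, s1, s5, s6, s8}
EF (AX (¬ack → (crit ∧ error))): least fixpoint, start Z0 = {s0, s1, s5, s6, s8}, add states with some successor in Z. Z1 = {s0, s1, s2, s4, s5, s6, s7, s8}; fixed.
Sat(EF (AX (¬ack → (crit ∧ error)))) = {s0, s1, s2, s4, s5, s6, s7, s8}
A[error U EF (AX (¬ack → (crit ∧ error)))]: least fixpoint, start Z0 = Sat(EF (AX (¬ack → (crit ∧ error)))) = {s0, s1, s2, s4, s5, s6, s7, s8}, add states in Sat(error) with every successor in Z. Already a fixed point.
Sat(A[error U EF (AX (¬ack → (crit ∧ error)))]) = {s0, s1, s2, s4, s5, s6, s7, s8}

{s0, s1, s2, s4, s5, s6, s7, s8}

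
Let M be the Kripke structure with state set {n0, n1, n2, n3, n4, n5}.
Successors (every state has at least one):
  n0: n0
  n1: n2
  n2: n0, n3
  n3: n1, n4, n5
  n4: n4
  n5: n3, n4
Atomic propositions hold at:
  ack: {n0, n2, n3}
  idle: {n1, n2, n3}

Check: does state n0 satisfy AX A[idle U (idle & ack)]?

No

Sat(idle & ack) = {n2, n3}
A[idle U (idle & ack)]: least fixpoint, start Z0 = Sat((idle & ack)) = {n2, n3}, add states in Sat(idle) with every successor in Z. Z1 = {n1, n2, n3}; fixed.
Sat(A[idle U (idle & ack)]) = {n1, n2, n3}
Sat(AX A[idle U (idle & ack)]) = {s : every successor in {n1, n2, n3}} = {n1}
n0 ∉ Sat(AX A[idle U (idle & ack)]) = {n1}, so the formula does not hold at n0.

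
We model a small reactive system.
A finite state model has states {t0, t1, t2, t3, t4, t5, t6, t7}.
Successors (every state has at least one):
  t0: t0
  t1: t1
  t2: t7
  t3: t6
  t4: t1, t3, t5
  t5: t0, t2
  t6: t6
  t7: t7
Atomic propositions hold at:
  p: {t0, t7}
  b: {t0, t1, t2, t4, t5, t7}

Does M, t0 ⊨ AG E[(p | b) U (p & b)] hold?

Sat(p | b) = {t0, t1, t2, t4, t5, t7}
Sat(p & b) = {t0, t7}
E[(p | b) U (p & b)]: least fixpoint, start Z0 = Sat((p & b)) = {t0, t7}, add states in Sat(p | b) with some successor in Z. Z1 = {t0, t2, t5, t7}; Z2 = {t0, t2, t4, t5, t7}; fixed.
Sat(E[(p | b) U (p & b)]) = {t0, t2, t4, t5, t7}
AG E[(p | b) U (p & b)]: greatest fixpoint, start Z0 = {t0, t2, t4, t5, t7}, keep only states in Sat with every successor in Z. Z1 = {t0, t2, t5, t7}; fixed.
Sat(AG E[(p | b) U (p & b)]) = {t0, t2, t5, t7}
t0 ∈ Sat(AG E[(p | b) U (p & b)]) = {t0, t2, t5, t7}, so the formula holds at t0.

Yes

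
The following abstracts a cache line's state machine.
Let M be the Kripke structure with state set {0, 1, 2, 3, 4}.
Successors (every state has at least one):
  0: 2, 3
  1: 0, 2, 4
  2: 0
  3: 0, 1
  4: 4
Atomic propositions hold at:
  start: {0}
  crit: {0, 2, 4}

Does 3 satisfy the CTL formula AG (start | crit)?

No

Sat(start | crit) = {0, 2, 4}
AG (start | crit): greatest fixpoint, start Z0 = {0, 2, 4}, keep only states in Sat with every successor in Z. Z1 = {2, 4}; Z2 = {4}; fixed.
Sat(AG (start | crit)) = {4}
3 ∉ Sat(AG (start | crit)) = {4}, so the formula does not hold at 3.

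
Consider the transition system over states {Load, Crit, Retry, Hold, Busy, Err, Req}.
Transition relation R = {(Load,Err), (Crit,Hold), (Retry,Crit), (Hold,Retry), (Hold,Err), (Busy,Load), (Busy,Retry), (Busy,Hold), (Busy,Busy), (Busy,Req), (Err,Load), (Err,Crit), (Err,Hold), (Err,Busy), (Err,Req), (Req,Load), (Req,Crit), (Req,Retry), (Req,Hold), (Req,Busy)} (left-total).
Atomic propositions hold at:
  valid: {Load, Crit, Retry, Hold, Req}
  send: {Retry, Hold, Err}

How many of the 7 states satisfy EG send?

EG send: greatest fixpoint, start Z0 = {Retry, Hold, Err}, keep only states in Sat with some successor in Z. Z1 = {Hold, Err}; fixed.
Sat(EG send) = {Hold, Err}
|Sat(EG send)| = |{Hold, Err}| = 2.

2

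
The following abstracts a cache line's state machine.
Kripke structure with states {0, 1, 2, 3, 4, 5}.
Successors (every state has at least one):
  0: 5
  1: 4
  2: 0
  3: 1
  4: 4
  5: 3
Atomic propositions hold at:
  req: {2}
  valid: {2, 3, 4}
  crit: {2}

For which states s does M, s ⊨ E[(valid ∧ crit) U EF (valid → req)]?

Sat(valid ∧ crit) = {2}
Sat(valid → req) = {0, 1, 2, 5}
EF (valid → req): least fixpoint, start Z0 = {0, 1, 2, 5}, add states with some successor in Z. Z1 = {0, 1, 2, 3, 5}; fixed.
Sat(EF (valid → req)) = {0, 1, 2, 3, 5}
E[(valid ∧ crit) U EF (valid → req)]: least fixpoint, start Z0 = Sat(EF (valid → req)) = {0, 1, 2, 3, 5}, add states in Sat(valid ∧ crit) with some successor in Z. Already a fixed point.
Sat(E[(valid ∧ crit) U EF (valid → req)]) = {0, 1, 2, 3, 5}

{0, 1, 2, 3, 5}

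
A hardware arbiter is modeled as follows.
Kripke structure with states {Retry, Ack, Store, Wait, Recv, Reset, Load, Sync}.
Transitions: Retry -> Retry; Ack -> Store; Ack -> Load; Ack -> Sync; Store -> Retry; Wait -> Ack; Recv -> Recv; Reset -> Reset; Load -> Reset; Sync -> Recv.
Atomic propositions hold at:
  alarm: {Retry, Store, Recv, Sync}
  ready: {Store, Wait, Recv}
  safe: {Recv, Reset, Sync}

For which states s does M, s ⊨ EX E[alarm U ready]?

E[alarm U ready]: least fixpoint, start Z0 = Sat(ready) = {Store, Wait, Recv}, add states in Sat(alarm) with some successor in Z. Z1 = {Store, Wait, Recv, Sync}; fixed.
Sat(E[alarm U ready]) = {Store, Wait, Recv, Sync}
Sat(EX E[alarm U ready]) = {s : some successor in {Store, Wait, Recv, Sync}} = {Ack, Recv, Sync}

{Ack, Recv, Sync}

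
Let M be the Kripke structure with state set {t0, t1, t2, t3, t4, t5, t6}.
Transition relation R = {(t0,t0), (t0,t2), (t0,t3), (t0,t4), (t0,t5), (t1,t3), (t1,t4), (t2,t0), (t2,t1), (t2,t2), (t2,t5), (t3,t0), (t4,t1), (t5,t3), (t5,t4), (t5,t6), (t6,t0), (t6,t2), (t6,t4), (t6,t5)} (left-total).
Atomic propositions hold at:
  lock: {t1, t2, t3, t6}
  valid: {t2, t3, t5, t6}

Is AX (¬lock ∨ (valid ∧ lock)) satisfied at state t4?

Sat(¬lock) = {t0, t4, t5}
Sat(valid ∧ lock) = {t2, t3, t6}
Sat(¬lock ∨ (valid ∧ lock)) = {t0, t2, t3, t4, t5, t6}
Sat(AX (¬lock ∨ (valid ∧ lock))) = {s : every successor in {t0, t2, t3, t4, t5, t6}} = {t0, t1, t3, t5, t6}
t4 ∉ Sat(AX (¬lock ∨ (valid ∧ lock))) = {t0, t1, t3, t5, t6}, so the formula does not hold at t4.

No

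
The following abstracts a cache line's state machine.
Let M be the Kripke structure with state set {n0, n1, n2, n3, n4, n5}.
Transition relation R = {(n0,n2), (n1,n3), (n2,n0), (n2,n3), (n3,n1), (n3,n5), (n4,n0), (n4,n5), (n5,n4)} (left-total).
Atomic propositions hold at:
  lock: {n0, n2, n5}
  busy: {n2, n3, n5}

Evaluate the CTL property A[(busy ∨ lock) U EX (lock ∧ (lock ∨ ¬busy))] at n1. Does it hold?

No

Sat(busy ∨ lock) = {n0, n2, n3, n5}
Sat(¬busy) = {n0, n1, n4}
Sat(lock ∨ ¬busy) = {n0, n1, n2, n4, n5}
Sat(lock ∧ (lock ∨ ¬busy)) = {n0, n2, n5}
Sat(EX (lock ∧ (lock ∨ ¬busy))) = {s : some successor in {n0, n2, n5}} = {n0, n2, n3, n4}
A[(busy ∨ lock) U EX (lock ∧ (lock ∨ ¬busy))]: least fixpoint, start Z0 = Sat(EX (lock ∧ (lock ∨ ¬busy))) = {n0, n2, n3, n4}, add states in Sat(busy ∨ lock) with every successor in Z. Z1 = {n0, n2, n3, n4, n5}; fixed.
Sat(A[(busy ∨ lock) U EX (lock ∧ (lock ∨ ¬busy))]) = {n0, n2, n3, n4, n5}
n1 ∉ Sat(A[(busy ∨ lock) U EX (lock ∧ (lock ∨ ¬busy))]) = {n0, n2, n3, n4, n5}, so the formula does not hold at n1.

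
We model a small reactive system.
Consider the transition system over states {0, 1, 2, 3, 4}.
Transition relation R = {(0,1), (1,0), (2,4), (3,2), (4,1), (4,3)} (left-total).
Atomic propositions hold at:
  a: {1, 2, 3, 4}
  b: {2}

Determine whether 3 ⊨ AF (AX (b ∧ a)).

Sat(b ∧ a) = {2}
Sat(AX (b ∧ a)) = {s : every successor in {2}} = {3}
AF (AX (b ∧ a)): least fixpoint, start Z0 = {3}, add states with every successor in Z. Already a fixed point.
Sat(AF (AX (b ∧ a))) = {3}
3 ∈ Sat(AF (AX (b ∧ a))) = {3}, so the formula holds at 3.

Yes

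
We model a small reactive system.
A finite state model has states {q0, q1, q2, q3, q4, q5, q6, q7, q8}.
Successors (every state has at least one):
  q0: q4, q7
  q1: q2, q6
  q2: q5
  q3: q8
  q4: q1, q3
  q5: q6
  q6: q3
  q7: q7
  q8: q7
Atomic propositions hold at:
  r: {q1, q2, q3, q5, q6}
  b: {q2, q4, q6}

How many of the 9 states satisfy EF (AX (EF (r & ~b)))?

Sat(~b) = {q0, q1, q3, q5, q7, q8}
Sat(r & ~b) = {q1, q3, q5}
EF (r & ~b): least fixpoint, start Z0 = {q1, q3, q5}, add states with some successor in Z. Z1 = {q1, q2, q3, q4, q5, q6}; Z2 = {q0, q1, q2, q3, q4, q5, q6}; fixed.
Sat(EF (r & ~b)) = {q0, q1, q2, q3, q4, q5, q6}
Sat(AX (EF (r & ~b))) = {s : every successor in {q0, q1, q2, q3, q4, q5, q6}} = {q1, q2, q4, q5, q6}
EF (AX (EF (r & ~b))): least fixpoint, start Z0 = {q1, q2, q4, q5, q6}, add states with some successor in Z. Z1 = {q0, q1, q2, q4, q5, q6}; fixed.
Sat(EF (AX (EF (r & ~b)))) = {q0, q1, q2, q4, q5, q6}
|Sat(EF (AX (EF (r & ~b))))| = |{q0, q1, q2, q4, q5, q6}| = 6.

6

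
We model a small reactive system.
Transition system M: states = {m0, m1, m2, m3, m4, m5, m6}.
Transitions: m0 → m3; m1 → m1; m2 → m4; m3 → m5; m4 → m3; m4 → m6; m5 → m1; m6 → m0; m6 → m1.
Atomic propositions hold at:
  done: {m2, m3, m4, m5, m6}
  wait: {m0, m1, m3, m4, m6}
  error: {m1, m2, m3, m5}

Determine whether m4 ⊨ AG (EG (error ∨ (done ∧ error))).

Sat(done ∧ error) = {m2, m3, m5}
Sat(error ∨ (done ∧ error)) = {m1, m2, m3, m5}
EG (error ∨ (done ∧ error)): greatest fixpoint, start Z0 = {m1, m2, m3, m5}, keep only states in Sat with some successor in Z. Z1 = {m1, m3, m5}; fixed.
Sat(EG (error ∨ (done ∧ error))) = {m1, m3, m5}
AG (EG (error ∨ (done ∧ error))): greatest fixpoint, start Z0 = {m1, m3, m5}, keep only states in Sat with every successor in Z. Already a fixed point.
Sat(AG (EG (error ∨ (done ∧ error)))) = {m1, m3, m5}
m4 ∉ Sat(AG (EG (error ∨ (done ∧ error)))) = {m1, m3, m5}, so the formula does not hold at m4.

No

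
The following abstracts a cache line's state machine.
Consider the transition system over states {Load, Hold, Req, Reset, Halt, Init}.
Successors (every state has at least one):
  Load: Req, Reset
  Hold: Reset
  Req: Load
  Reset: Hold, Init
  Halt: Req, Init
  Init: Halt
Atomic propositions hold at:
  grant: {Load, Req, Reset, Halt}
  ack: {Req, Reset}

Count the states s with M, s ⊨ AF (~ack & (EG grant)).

Sat(~ack) = {Load, Hold, Halt, Init}
EG grant: greatest fixpoint, start Z0 = {Load, Req, Reset, Halt}, keep only states in Sat with some successor in Z. Z1 = {Load, Req, Halt}; fixed.
Sat(EG grant) = {Load, Req, Halt}
Sat(~ack & (EG grant)) = {Load, Halt}
AF (~ack & (EG grant)): least fixpoint, start Z0 = {Load, Halt}, add states with every successor in Z. Z1 = {Load, Req, Halt, Init}; fixed.
Sat(AF (~ack & (EG grant))) = {Load, Req, Halt, Init}
|Sat(AF (~ack & (EG grant)))| = |{Load, Req, Halt, Init}| = 4.

4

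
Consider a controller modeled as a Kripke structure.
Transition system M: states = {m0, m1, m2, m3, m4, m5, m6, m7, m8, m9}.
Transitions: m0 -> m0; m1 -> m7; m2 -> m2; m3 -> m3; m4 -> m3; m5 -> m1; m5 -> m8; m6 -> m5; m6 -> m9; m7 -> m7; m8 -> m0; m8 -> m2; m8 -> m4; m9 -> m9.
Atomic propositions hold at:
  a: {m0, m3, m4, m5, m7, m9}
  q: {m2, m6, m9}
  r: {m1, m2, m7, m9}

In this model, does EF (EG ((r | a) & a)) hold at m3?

Yes

Sat(r | a) = {m0, m1, m2, m3, m4, m5, m7, m9}
Sat((r | a) & a) = {m0, m3, m4, m5, m7, m9}
EG ((r | a) & a): greatest fixpoint, start Z0 = {m0, m3, m4, m5, m7, m9}, keep only states in Sat with some successor in Z. Z1 = {m0, m3, m4, m7, m9}; fixed.
Sat(EG ((r | a) & a)) = {m0, m3, m4, m7, m9}
EF (EG ((r | a) & a)): least fixpoint, start Z0 = {m0, m3, m4, m7, m9}, add states with some successor in Z. Z1 = {m0, m1, m3, m4, m6, m7, m8, m9}; Z2 = {m0, m1, m3, m4, m5, m6, m7, m8, m9}; fixed.
Sat(EF (EG ((r | a) & a))) = {m0, m1, m3, m4, m5, m6, m7, m8, m9}
m3 ∈ Sat(EF (EG ((r | a) & a))) = {m0, m1, m3, m4, m5, m6, m7, m8, m9}, so the formula holds at m3.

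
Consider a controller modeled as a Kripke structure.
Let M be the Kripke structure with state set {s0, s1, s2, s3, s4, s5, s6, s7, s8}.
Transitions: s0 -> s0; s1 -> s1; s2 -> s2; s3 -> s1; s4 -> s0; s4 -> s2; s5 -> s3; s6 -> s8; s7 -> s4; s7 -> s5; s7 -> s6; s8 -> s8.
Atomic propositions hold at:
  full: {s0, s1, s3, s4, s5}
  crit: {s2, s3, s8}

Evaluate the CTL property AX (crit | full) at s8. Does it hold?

Sat(crit | full) = {s0, s1, s2, s3, s4, s5, s8}
Sat(AX (crit | full)) = {s : every successor in {s0, s1, s2, s3, s4, s5, s8}} = {s0, s1, s2, s3, s4, s5, s6, s8}
s8 ∈ Sat(AX (crit | full)) = {s0, s1, s2, s3, s4, s5, s6, s8}, so the formula holds at s8.

Yes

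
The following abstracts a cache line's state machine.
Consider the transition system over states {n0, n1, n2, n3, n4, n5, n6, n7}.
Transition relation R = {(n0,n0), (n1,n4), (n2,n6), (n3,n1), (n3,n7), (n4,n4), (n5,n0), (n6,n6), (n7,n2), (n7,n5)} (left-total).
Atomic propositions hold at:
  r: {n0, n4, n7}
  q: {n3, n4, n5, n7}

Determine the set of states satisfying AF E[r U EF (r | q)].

{n0, n1, n3, n4, n5, n7}

Sat(r | q) = {n0, n3, n4, n5, n7}
EF (r | q): least fixpoint, start Z0 = {n0, n3, n4, n5, n7}, add states with some successor in Z. Z1 = {n0, n1, n3, n4, n5, n7}; fixed.
Sat(EF (r | q)) = {n0, n1, n3, n4, n5, n7}
E[r U EF (r | q)]: least fixpoint, start Z0 = Sat(EF (r | q)) = {n0, n1, n3, n4, n5, n7}, add states in Sat(r) with some successor in Z. Already a fixed point.
Sat(E[r U EF (r | q)]) = {n0, n1, n3, n4, n5, n7}
AF E[r U EF (r | q)]: least fixpoint, start Z0 = {n0, n1, n3, n4, n5, n7}, add states with every successor in Z. Already a fixed point.
Sat(AF E[r U EF (r | q)]) = {n0, n1, n3, n4, n5, n7}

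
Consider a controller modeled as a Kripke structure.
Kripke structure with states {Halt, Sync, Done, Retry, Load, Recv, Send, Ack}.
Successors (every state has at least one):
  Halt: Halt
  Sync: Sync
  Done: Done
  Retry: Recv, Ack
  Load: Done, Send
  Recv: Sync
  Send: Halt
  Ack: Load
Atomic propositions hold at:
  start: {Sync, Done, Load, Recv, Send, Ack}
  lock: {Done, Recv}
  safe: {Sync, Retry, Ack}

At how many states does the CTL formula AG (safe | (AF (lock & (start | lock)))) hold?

Sat(start | lock) = {Sync, Done, Load, Recv, Send, Ack}
Sat(lock & (start | lock)) = {Done, Recv}
AF (lock & (start | lock)): least fixpoint, start Z0 = {Done, Recv}, add states with every successor in Z. Already a fixed point.
Sat(AF (lock & (start | lock))) = {Done, Recv}
Sat(safe | (AF (lock & (start | lock)))) = {Sync, Done, Retry, Recv, Ack}
AG (safe | (AF (lock & (start | lock)))): greatest fixpoint, start Z0 = {Sync, Done, Retry, Recv, Ack}, keep only states in Sat with every successor in Z. Z1 = {Sync, Done, Retry, Recv}; Z2 = {Sync, Done, Recv}; fixed.
Sat(AG (safe | (AF (lock & (start | lock))))) = {Sync, Done, Recv}
|Sat(AG (safe | (AF (lock & (start | lock)))))| = |{Sync, Done, Recv}| = 3.

3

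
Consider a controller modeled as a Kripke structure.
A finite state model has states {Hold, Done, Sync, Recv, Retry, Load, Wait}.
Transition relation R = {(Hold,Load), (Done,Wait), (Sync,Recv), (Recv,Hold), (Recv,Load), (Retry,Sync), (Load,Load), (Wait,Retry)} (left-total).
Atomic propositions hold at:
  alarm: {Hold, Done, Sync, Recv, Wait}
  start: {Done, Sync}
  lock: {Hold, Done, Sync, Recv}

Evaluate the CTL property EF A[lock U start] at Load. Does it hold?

A[lock U start]: least fixpoint, start Z0 = Sat(start) = {Done, Sync}, add states in Sat(lock) with every successor in Z. Already a fixed point.
Sat(A[lock U start]) = {Done, Sync}
EF A[lock U start]: least fixpoint, start Z0 = {Done, Sync}, add states with some successor in Z. Z1 = {Done, Sync, Retry}; Z2 = {Done, Sync, Retry, Wait}; fixed.
Sat(EF A[lock U start]) = {Done, Sync, Retry, Wait}
Load ∉ Sat(EF A[lock U start]) = {Done, Sync, Retry, Wait}, so the formula does not hold at Load.

No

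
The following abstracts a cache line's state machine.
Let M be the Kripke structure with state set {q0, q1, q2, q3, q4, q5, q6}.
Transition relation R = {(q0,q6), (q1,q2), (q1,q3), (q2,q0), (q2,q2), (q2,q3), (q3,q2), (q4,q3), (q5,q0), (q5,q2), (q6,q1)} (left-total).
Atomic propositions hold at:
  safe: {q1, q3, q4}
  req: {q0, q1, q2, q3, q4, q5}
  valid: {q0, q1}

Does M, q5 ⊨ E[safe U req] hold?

Yes

E[safe U req]: least fixpoint, start Z0 = Sat(req) = {q0, q1, q2, q3, q4, q5}, add states in Sat(safe) with some successor in Z. Already a fixed point.
Sat(E[safe U req]) = {q0, q1, q2, q3, q4, q5}
q5 ∈ Sat(E[safe U req]) = {q0, q1, q2, q3, q4, q5}, so the formula holds at q5.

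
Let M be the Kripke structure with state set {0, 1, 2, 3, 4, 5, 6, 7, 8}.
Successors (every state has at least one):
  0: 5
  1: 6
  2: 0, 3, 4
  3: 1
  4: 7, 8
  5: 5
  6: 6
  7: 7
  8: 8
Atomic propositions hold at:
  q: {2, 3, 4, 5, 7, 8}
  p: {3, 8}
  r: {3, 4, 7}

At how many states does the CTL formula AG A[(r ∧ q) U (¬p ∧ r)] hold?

1

Sat(r ∧ q) = {3, 4, 7}
Sat(¬p) = {0, 1, 2, 4, 5, 6, 7}
Sat(¬p ∧ r) = {4, 7}
A[(r ∧ q) U (¬p ∧ r)]: least fixpoint, start Z0 = Sat((¬p ∧ r)) = {4, 7}, add states in Sat(r ∧ q) with every successor in Z. Already a fixed point.
Sat(A[(r ∧ q) U (¬p ∧ r)]) = {4, 7}
AG A[(r ∧ q) U (¬p ∧ r)]: greatest fixpoint, start Z0 = {4, 7}, keep only states in Sat with every successor in Z. Z1 = {7}; fixed.
Sat(AG A[(r ∧ q) U (¬p ∧ r)]) = {7}
|Sat(AG A[(r ∧ q) U (¬p ∧ r)])| = |{7}| = 1.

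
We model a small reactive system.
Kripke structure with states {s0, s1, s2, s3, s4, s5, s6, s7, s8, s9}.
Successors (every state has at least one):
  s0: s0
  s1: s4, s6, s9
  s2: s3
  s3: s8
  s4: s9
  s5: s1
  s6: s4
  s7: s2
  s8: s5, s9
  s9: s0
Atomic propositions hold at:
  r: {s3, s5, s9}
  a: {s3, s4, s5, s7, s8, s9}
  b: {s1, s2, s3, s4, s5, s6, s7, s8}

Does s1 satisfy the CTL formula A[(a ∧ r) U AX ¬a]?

Sat(a ∧ r) = {s3, s5, s9}
Sat(¬a) = {s0, s1, s2, s6}
Sat(AX ¬a) = {s : every successor in {s0, s1, s2, s6}} = {s0, s5, s7, s9}
A[(a ∧ r) U AX ¬a]: least fixpoint, start Z0 = Sat(AX ¬a) = {s0, s5, s7, s9}, add states in Sat(a ∧ r) with every successor in Z. Already a fixed point.
Sat(A[(a ∧ r) U AX ¬a]) = {s0, s5, s7, s9}
s1 ∉ Sat(A[(a ∧ r) U AX ¬a]) = {s0, s5, s7, s9}, so the formula does not hold at s1.

No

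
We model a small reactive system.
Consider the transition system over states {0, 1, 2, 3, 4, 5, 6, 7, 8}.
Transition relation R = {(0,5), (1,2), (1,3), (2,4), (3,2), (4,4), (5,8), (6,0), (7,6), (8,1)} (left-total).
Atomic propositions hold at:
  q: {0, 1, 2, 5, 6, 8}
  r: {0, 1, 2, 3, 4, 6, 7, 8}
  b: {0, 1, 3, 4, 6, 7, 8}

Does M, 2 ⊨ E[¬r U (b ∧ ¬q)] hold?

No

Sat(¬r) = {5}
Sat(¬q) = {3, 4, 7}
Sat(b ∧ ¬q) = {3, 4, 7}
E[¬r U (b ∧ ¬q)]: least fixpoint, start Z0 = Sat((b ∧ ¬q)) = {3, 4, 7}, add states in Sat(¬r) with some successor in Z. Already a fixed point.
Sat(E[¬r U (b ∧ ¬q)]) = {3, 4, 7}
2 ∉ Sat(E[¬r U (b ∧ ¬q)]) = {3, 4, 7}, so the formula does not hold at 2.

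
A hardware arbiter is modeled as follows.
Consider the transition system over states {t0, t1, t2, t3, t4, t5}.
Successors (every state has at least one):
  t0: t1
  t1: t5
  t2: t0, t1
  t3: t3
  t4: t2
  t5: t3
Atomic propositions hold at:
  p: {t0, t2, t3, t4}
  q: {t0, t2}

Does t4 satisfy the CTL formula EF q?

Yes

EF q: least fixpoint, start Z0 = {t0, t2}, add states with some successor in Z. Z1 = {t0, t2, t4}; fixed.
Sat(EF q) = {t0, t2, t4}
t4 ∈ Sat(EF q) = {t0, t2, t4}, so the formula holds at t4.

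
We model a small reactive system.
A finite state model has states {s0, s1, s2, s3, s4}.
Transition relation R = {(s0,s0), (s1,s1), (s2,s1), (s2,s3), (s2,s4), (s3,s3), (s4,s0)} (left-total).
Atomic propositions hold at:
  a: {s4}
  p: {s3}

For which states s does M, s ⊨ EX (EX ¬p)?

{s0, s1, s2, s4}

Sat(¬p) = {s0, s1, s2, s4}
Sat(EX ¬p) = {s : some successor in {s0, s1, s2, s4}} = {s0, s1, s2, s4}
Sat(EX (EX ¬p)) = {s : some successor in {s0, s1, s2, s4}} = {s0, s1, s2, s4}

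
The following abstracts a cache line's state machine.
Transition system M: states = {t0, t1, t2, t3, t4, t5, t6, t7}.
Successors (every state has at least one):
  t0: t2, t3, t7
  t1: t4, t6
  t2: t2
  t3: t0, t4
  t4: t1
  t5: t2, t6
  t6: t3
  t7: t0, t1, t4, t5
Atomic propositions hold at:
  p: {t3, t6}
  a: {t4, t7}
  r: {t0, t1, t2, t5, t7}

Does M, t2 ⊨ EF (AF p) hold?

AF p: least fixpoint, start Z0 = {t3, t6}, add states with every successor in Z. Already a fixed point.
Sat(AF p) = {t3, t6}
EF (AF p): least fixpoint, start Z0 = {t3, t6}, add states with some successor in Z. Z1 = {t0, t1, t3, t5, t6}; Z2 = {t0, t1, t3, t4, t5, t6, t7}; fixed.
Sat(EF (AF p)) = {t0, t1, t3, t4, t5, t6, t7}
t2 ∉ Sat(EF (AF p)) = {t0, t1, t3, t4, t5, t6, t7}, so the formula does not hold at t2.

No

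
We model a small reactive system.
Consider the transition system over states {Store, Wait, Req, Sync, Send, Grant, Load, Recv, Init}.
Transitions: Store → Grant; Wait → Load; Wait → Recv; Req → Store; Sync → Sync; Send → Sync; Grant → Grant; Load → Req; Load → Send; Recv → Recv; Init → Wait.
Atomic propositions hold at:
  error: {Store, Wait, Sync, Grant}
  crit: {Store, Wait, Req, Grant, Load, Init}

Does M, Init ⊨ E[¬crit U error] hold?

Sat(¬crit) = {Sync, Send, Recv}
E[¬crit U error]: least fixpoint, start Z0 = Sat(error) = {Store, Wait, Sync, Grant}, add states in Sat(¬crit) with some successor in Z. Z1 = {Store, Wait, Sync, Send, Grant}; fixed.
Sat(E[¬crit U error]) = {Store, Wait, Sync, Send, Grant}
Init ∉ Sat(E[¬crit U error]) = {Store, Wait, Sync, Send, Grant}, so the formula does not hold at Init.

No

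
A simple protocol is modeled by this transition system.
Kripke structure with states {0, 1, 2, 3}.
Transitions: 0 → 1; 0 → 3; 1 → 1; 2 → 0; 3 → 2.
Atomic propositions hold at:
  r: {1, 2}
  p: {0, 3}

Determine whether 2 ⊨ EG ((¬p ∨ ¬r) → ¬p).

No

Sat(¬p) = {1, 2}
Sat(¬r) = {0, 3}
Sat(¬p ∨ ¬r) = {0, 1, 2, 3}
Sat((¬p ∨ ¬r) → ¬p) = {1, 2}
EG ((¬p ∨ ¬r) → ¬p): greatest fixpoint, start Z0 = {1, 2}, keep only states in Sat with some successor in Z. Z1 = {1}; fixed.
Sat(EG ((¬p ∨ ¬r) → ¬p)) = {1}
2 ∉ Sat(EG ((¬p ∨ ¬r) → ¬p)) = {1}, so the formula does not hold at 2.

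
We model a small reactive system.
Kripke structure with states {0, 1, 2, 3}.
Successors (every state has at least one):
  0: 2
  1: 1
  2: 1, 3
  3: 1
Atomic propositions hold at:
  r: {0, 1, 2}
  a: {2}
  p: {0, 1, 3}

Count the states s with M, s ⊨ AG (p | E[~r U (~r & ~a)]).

Sat(~r) = {3}
Sat(~a) = {0, 1, 3}
Sat(~r & ~a) = {3}
E[~r U (~r & ~a)]: least fixpoint, start Z0 = Sat((~r & ~a)) = {3}, add states in Sat(~r) with some successor in Z. Already a fixed point.
Sat(E[~r U (~r & ~a)]) = {3}
Sat(p | E[~r U (~r & ~a)]) = {0, 1, 3}
AG (p | E[~r U (~r & ~a)]): greatest fixpoint, start Z0 = {0, 1, 3}, keep only states in Sat with every successor in Z. Z1 = {1, 3}; fixed.
Sat(AG (p | E[~r U (~r & ~a)])) = {1, 3}
|Sat(AG (p | E[~r U (~r & ~a)]))| = |{1, 3}| = 2.

2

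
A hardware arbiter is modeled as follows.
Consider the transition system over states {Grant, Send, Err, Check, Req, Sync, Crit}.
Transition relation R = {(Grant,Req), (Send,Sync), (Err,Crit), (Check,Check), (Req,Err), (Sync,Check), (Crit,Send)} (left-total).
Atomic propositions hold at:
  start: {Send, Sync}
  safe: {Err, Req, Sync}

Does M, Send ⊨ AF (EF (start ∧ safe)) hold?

Sat(start ∧ safe) = {Sync}
EF (start ∧ safe): least fixpoint, start Z0 = {Sync}, add states with some successor in Z. Z1 = {Send, Sync}; Z2 = {Send, Sync, Crit}; Z3 = {Send, Err, Sync, Crit}; Z4 = {Send, Err, Req, Sync, Crit}; Z5 = {Grant, Send, Err, Req, Sync, Crit}; fixed.
Sat(EF (start ∧ safe)) = {Grant, Send, Err, Req, Sync, Crit}
AF (EF (start ∧ safe)): least fixpoint, start Z0 = {Grant, Send, Err, Req, Sync, Crit}, add states with every successor in Z. Already a fixed point.
Sat(AF (EF (start ∧ safe))) = {Grant, Send, Err, Req, Sync, Crit}
Send ∈ Sat(AF (EF (start ∧ safe))) = {Grant, Send, Err, Req, Sync, Crit}, so the formula holds at Send.

Yes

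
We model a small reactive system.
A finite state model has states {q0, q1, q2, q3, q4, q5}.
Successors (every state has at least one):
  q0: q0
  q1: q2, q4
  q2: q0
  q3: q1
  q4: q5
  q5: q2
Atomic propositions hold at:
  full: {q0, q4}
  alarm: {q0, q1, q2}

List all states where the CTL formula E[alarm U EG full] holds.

EG full: greatest fixpoint, start Z0 = {q0, q4}, keep only states in Sat with some successor in Z. Z1 = {q0}; fixed.
Sat(EG full) = {q0}
E[alarm U EG full]: least fixpoint, start Z0 = Sat(EG full) = {q0}, add states in Sat(alarm) with some successor in Z. Z1 = {q0, q2}; Z2 = {q0, q1, q2}; fixed.
Sat(E[alarm U EG full]) = {q0, q1, q2}

{q0, q1, q2}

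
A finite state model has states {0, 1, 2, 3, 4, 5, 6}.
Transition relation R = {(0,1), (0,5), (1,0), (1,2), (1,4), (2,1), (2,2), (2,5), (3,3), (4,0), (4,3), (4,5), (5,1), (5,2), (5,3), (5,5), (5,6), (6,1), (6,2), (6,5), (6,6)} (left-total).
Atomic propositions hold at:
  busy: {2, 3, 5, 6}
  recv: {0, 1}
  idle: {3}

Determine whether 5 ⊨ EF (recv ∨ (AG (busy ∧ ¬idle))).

Sat(¬idle) = {0, 1, 2, 4, 5, 6}
Sat(busy ∧ ¬idle) = {2, 5, 6}
AG (busy ∧ ¬idle): greatest fixpoint, start Z0 = {2, 5, 6}, keep only states in Sat with every successor in Z. Z1 = ∅; fixed.
Sat(AG (busy ∧ ¬idle)) = ∅
Sat(recv ∨ (AG (busy ∧ ¬idle))) = {0, 1}
EF (recv ∨ (AG (busy ∧ ¬idle))): least fixpoint, start Z0 = {0, 1}, add states with some successor in Z. Z1 = {0, 1, 2, 4, 5, 6}; fixed.
Sat(EF (recv ∨ (AG (busy ∧ ¬idle)))) = {0, 1, 2, 4, 5, 6}
5 ∈ Sat(EF (recv ∨ (AG (busy ∧ ¬idle)))) = {0, 1, 2, 4, 5, 6}, so the formula holds at 5.

Yes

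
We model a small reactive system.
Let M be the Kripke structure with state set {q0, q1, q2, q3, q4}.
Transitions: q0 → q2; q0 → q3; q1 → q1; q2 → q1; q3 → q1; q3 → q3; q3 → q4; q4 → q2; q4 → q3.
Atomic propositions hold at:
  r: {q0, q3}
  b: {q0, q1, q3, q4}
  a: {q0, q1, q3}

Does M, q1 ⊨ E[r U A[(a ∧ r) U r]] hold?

No

Sat(a ∧ r) = {q0, q3}
A[(a ∧ r) U r]: least fixpoint, start Z0 = Sat(r) = {q0, q3}, add states in Sat(a ∧ r) with every successor in Z. Already a fixed point.
Sat(A[(a ∧ r) U r]) = {q0, q3}
E[r U A[(a ∧ r) U r]]: least fixpoint, start Z0 = Sat(A[(a ∧ r) U r]) = {q0, q3}, add states in Sat(r) with some successor in Z. Already a fixed point.
Sat(E[r U A[(a ∧ r) U r]]) = {q0, q3}
q1 ∉ Sat(E[r U A[(a ∧ r) U r]]) = {q0, q3}, so the formula does not hold at q1.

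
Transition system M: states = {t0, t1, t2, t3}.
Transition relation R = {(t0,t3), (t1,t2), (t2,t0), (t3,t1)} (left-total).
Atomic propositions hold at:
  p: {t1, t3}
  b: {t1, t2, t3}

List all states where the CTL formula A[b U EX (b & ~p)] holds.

Sat(~p) = {t0, t2}
Sat(b & ~p) = {t2}
Sat(EX (b & ~p)) = {s : some successor in {t2}} = {t1}
A[b U EX (b & ~p)]: least fixpoint, start Z0 = Sat(EX (b & ~p)) = {t1}, add states in Sat(b) with every successor in Z. Z1 = {t1, t3}; fixed.
Sat(A[b U EX (b & ~p)]) = {t1, t3}

{t1, t3}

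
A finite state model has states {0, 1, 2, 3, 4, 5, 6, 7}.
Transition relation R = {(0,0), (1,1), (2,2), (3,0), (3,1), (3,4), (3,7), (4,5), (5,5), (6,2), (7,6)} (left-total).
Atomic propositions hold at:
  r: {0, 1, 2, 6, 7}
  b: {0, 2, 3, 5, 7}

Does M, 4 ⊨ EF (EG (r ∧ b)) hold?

No

Sat(r ∧ b) = {0, 2, 7}
EG (r ∧ b): greatest fixpoint, start Z0 = {0, 2, 7}, keep only states in Sat with some successor in Z. Z1 = {0, 2}; fixed.
Sat(EG (r ∧ b)) = {0, 2}
EF (EG (r ∧ b)): least fixpoint, start Z0 = {0, 2}, add states with some successor in Z. Z1 = {0, 2, 3, 6}; Z2 = {0, 2, 3, 6, 7}; fixed.
Sat(EF (EG (r ∧ b))) = {0, 2, 3, 6, 7}
4 ∉ Sat(EF (EG (r ∧ b))) = {0, 2, 3, 6, 7}, so the formula does not hold at 4.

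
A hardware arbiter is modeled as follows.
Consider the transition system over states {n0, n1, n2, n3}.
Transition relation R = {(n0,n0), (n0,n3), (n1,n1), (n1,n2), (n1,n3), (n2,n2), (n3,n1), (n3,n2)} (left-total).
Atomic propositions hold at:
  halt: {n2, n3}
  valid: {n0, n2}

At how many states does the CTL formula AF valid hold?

2

AF valid: least fixpoint, start Z0 = {n0, n2}, add states with every successor in Z. Already a fixed point.
Sat(AF valid) = {n0, n2}
|Sat(AF valid)| = |{n0, n2}| = 2.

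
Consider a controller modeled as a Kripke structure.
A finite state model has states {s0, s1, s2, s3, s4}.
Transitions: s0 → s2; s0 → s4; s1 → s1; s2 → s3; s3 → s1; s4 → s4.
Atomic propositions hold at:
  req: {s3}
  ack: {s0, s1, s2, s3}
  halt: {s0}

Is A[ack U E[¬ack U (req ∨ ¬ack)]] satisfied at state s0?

Sat(¬ack) = {s4}
Sat(req ∨ ¬ack) = {s3, s4}
E[¬ack U (req ∨ ¬ack)]: least fixpoint, start Z0 = Sat((req ∨ ¬ack)) = {s3, s4}, add states in Sat(¬ack) with some successor in Z. Already a fixed point.
Sat(E[¬ack U (req ∨ ¬ack)]) = {s3, s4}
A[ack U E[¬ack U (req ∨ ¬ack)]]: least fixpoint, start Z0 = Sat(E[¬ack U (req ∨ ¬ack)]) = {s3, s4}, add states in Sat(ack) with every successor in Z. Z1 = {s2, s3, s4}; Z2 = {s0, s2, s3, s4}; fixed.
Sat(A[ack U E[¬ack U (req ∨ ¬ack)]]) = {s0, s2, s3, s4}
s0 ∈ Sat(A[ack U E[¬ack U (req ∨ ¬ack)]]) = {s0, s2, s3, s4}, so the formula holds at s0.

Yes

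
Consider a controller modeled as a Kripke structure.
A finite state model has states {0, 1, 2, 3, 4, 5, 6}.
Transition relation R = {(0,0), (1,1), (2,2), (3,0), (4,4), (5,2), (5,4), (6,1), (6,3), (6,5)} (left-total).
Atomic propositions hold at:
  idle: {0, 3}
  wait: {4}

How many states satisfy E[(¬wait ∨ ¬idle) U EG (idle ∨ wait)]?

Sat(¬wait) = {0, 1, 2, 3, 5, 6}
Sat(¬idle) = {1, 2, 4, 5, 6}
Sat(¬wait ∨ ¬idle) = {0, 1, 2, 3, 4, 5, 6}
Sat(idle ∨ wait) = {0, 3, 4}
EG (idle ∨ wait): greatest fixpoint, start Z0 = {0, 3, 4}, keep only states in Sat with some successor in Z. Already a fixed point.
Sat(EG (idle ∨ wait)) = {0, 3, 4}
E[(¬wait ∨ ¬idle) U EG (idle ∨ wait)]: least fixpoint, start Z0 = Sat(EG (idle ∨ wait)) = {0, 3, 4}, add states in Sat(¬wait ∨ ¬idle) with some successor in Z. Z1 = {0, 3, 4, 5, 6}; fixed.
Sat(E[(¬wait ∨ ¬idle) U EG (idle ∨ wait)]) = {0, 3, 4, 5, 6}
|Sat(E[(¬wait ∨ ¬idle) U EG (idle ∨ wait)])| = |{0, 3, 4, 5, 6}| = 5.

5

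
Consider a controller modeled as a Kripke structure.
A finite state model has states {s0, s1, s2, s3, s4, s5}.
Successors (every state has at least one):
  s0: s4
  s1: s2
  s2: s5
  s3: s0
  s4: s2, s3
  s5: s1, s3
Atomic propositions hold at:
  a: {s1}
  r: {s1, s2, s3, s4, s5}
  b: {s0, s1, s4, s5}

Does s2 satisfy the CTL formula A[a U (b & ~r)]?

Sat(~r) = {s0}
Sat(b & ~r) = {s0}
A[a U (b & ~r)]: least fixpoint, start Z0 = Sat((b & ~r)) = {s0}, add states in Sat(a) with every successor in Z. Already a fixed point.
Sat(A[a U (b & ~r)]) = {s0}
s2 ∉ Sat(A[a U (b & ~r)]) = {s0}, so the formula does not hold at s2.

No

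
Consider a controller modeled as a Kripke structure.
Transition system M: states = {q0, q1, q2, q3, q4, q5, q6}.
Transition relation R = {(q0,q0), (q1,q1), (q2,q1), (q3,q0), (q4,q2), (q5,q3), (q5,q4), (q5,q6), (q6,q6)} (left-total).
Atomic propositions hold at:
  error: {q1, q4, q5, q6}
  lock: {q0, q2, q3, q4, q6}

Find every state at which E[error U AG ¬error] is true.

Sat(¬error) = {q0, q2, q3}
AG ¬error: greatest fixpoint, start Z0 = {q0, q2, q3}, keep only states in Sat with every successor in Z. Z1 = {q0, q3}; fixed.
Sat(AG ¬error) = {q0, q3}
E[error U AG ¬error]: least fixpoint, start Z0 = Sat(AG ¬error) = {q0, q3}, add states in Sat(error) with some successor in Z. Z1 = {q0, q3, q5}; fixed.
Sat(E[error U AG ¬error]) = {q0, q3, q5}

{q0, q3, q5}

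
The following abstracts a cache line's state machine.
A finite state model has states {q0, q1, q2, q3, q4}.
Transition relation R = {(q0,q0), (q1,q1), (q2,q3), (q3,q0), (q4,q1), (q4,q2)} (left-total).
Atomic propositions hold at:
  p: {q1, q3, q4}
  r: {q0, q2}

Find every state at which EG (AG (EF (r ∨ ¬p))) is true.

Sat(¬p) = {q0, q2}
Sat(r ∨ ¬p) = {q0, q2}
EF (r ∨ ¬p): least fixpoint, start Z0 = {q0, q2}, add states with some successor in Z. Z1 = {q0, q2, q3, q4}; fixed.
Sat(EF (r ∨ ¬p)) = {q0, q2, q3, q4}
AG (EF (r ∨ ¬p)): greatest fixpoint, start Z0 = {q0, q2, q3, q4}, keep only states in Sat with every successor in Z. Z1 = {q0, q2, q3}; fixed.
Sat(AG (EF (r ∨ ¬p))) = {q0, q2, q3}
EG (AG (EF (r ∨ ¬p))): greatest fixpoint, start Z0 = {q0, q2, q3}, keep only states in Sat with some successor in Z. Already a fixed point.
Sat(EG (AG (EF (r ∨ ¬p)))) = {q0, q2, q3}

{q0, q2, q3}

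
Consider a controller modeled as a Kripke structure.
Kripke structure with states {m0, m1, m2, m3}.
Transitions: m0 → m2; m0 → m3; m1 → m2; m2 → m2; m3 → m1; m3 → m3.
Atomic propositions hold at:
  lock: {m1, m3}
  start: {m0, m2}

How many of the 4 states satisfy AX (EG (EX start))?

2

Sat(EX start) = {s : some successor in {m0, m2}} = {m0, m1, m2}
EG (EX start): greatest fixpoint, start Z0 = {m0, m1, m2}, keep only states in Sat with some successor in Z. Already a fixed point.
Sat(EG (EX start)) = {m0, m1, m2}
Sat(AX (EG (EX start))) = {s : every successor in {m0, m1, m2}} = {m1, m2}
|Sat(AX (EG (EX start)))| = |{m1, m2}| = 2.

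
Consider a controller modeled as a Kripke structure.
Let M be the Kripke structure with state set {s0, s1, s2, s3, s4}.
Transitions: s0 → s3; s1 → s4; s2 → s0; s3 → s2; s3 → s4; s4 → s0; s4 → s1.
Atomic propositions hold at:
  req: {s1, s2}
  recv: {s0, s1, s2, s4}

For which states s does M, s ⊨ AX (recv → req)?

{s0}

Sat(recv → req) = {s1, s2, s3}
Sat(AX (recv → req)) = {s : every successor in {s1, s2, s3}} = {s0}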